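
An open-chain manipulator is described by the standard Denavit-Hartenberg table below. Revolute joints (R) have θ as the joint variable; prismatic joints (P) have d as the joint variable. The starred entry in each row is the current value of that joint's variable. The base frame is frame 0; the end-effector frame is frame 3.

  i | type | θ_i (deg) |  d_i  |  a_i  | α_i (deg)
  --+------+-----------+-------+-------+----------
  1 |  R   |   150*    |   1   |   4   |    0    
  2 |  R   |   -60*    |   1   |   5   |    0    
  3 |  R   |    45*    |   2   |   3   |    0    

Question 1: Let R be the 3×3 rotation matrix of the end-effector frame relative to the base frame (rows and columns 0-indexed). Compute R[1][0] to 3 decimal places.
0.707

End-effector x-axis (col 0 of R) = (-0.7071,0.7071,0.0000)
R[1][0] = 0.7071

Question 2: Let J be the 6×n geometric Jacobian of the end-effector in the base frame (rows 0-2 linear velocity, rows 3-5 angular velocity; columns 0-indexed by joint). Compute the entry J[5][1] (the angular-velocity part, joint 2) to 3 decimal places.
axis z_1 = (0.0000,0.0000,1.0000); lever o_n−o_1 = (-2.1213,7.1213,3.0000)
cross product → J_v[:, 1] = (-7.1213,-2.1213,0.0000)
J_ω[:, 1] = z_1
entry J[5][1] = 1.0000

1.000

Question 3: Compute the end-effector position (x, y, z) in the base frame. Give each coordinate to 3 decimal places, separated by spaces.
-5.585 9.121 4.000

after link 1: o_1 = (-3.4641, 2.0000, 1.0000)
after link 2: o_2 = (-3.4641, 7.0000, 2.0000)
after link 3: o_3 = (-5.5854, 9.1213, 4.0000)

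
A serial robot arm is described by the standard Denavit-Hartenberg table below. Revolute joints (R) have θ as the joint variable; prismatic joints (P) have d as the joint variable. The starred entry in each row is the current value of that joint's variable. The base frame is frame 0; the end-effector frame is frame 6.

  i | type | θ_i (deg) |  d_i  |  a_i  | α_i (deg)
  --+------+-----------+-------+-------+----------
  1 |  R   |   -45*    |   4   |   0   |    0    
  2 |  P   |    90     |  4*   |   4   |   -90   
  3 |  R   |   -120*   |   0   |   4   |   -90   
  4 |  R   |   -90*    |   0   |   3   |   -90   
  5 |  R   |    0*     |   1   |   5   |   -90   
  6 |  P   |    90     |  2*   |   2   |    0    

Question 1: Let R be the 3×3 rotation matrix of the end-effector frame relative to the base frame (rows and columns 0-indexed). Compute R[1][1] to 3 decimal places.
-0.707

End-effector y-axis (col 1 of R) = (0.7071,-0.7071,-0.0000)
R[1][1] = -0.7071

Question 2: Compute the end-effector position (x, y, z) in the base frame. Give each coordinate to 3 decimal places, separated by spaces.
-5.114 6.200 9.598

after link 1: o_1 = (0.0000, 0.0000, 4.0000)
after link 2: o_2 = (2.8284, 2.8284, 8.0000)
after link 3: o_3 = (1.4142, 1.4142, 11.4641)
after link 4: o_4 = (-0.7071, 3.5355, 11.4641)
after link 5: o_5 = (-4.5962, 6.7175, 12.3301)
after link 6: o_6 = (-5.1138, 6.1999, 9.5981)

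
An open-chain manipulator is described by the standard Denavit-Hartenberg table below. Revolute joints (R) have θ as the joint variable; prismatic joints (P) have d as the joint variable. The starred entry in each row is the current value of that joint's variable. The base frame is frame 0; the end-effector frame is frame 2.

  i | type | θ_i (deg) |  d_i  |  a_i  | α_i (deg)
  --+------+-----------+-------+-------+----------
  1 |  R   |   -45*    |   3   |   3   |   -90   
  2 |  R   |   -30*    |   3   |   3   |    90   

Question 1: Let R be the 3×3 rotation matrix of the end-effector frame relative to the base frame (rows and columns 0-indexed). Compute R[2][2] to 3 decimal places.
End-effector z-axis (col 2 of R) = (-0.3536,0.3536,0.8660)
R[2][2] = 0.8660

0.866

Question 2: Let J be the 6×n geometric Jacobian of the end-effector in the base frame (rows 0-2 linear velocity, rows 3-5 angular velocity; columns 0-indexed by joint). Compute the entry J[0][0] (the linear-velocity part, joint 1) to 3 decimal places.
axis z_0 = ẑ; lever o_n−o_0 = (6.0798,-1.8371,4.5000)
cross product → J_v[:, 0] = (1.8371,6.0798,-0.0000)
J_ω[:, 0] = z_0
entry J[0][0] = 1.8371

1.837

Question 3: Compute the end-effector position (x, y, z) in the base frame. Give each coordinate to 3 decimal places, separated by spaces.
6.080 -1.837 4.500

after link 1: o_1 = (2.1213, -2.1213, 3.0000)
after link 2: o_2 = (6.0798, -1.8371, 4.5000)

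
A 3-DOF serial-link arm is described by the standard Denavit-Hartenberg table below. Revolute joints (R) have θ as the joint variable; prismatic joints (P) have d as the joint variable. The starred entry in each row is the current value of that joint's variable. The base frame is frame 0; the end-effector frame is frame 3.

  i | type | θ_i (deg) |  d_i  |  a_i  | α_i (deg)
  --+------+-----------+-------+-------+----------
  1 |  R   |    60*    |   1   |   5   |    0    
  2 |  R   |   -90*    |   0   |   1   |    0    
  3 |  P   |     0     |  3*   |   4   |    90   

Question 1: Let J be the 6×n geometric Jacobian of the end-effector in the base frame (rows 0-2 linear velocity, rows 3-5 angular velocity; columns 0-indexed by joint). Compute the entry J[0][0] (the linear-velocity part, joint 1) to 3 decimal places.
axis z_0 = ẑ; lever o_n−o_0 = (6.8301,1.8301,4.0000)
cross product → J_v[:, 0] = (-1.8301,6.8301,0.0000)
J_ω[:, 0] = z_0
entry J[0][0] = -1.8301

-1.830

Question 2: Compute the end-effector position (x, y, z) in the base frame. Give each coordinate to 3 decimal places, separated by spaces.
after link 1: o_1 = (2.5000, 4.3301, 1.0000)
after link 2: o_2 = (3.3660, 3.8301, 1.0000)
after link 3: o_3 = (6.8301, 1.8301, 4.0000)

6.830 1.830 4.000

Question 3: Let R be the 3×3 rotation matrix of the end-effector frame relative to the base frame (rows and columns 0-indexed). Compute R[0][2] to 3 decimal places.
-0.500

End-effector z-axis (col 2 of R) = (-0.5000,-0.8660,0.0000)
R[0][2] = -0.5000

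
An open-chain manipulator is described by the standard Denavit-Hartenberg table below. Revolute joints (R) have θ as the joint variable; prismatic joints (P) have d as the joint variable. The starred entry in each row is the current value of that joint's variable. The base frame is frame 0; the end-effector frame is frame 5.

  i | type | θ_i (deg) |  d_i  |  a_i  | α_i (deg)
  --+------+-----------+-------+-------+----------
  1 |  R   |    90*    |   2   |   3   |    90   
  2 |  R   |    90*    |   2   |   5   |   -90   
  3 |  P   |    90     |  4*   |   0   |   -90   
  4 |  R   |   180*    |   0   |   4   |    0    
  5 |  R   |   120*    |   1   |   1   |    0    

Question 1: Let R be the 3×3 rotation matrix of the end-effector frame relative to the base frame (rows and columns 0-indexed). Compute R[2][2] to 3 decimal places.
End-effector z-axis (col 2 of R) = (-0.0000,-0.0000,-1.0000)
R[2][2] = -1.0000

-1.000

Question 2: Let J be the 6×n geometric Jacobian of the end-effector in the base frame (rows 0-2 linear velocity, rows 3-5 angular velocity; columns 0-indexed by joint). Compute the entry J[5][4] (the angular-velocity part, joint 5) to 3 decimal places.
axis z_4 = (-0.0000,-0.0000,-1.0000); lever o_n−o_4 = (-0.5000,-0.8660,-1.0000)
cross product → J_v[:, 4] = (-0.8660,0.5000,-0.0000)
J_ω[:, 4] = z_4
entry J[5][4] = -1.0000

-1.000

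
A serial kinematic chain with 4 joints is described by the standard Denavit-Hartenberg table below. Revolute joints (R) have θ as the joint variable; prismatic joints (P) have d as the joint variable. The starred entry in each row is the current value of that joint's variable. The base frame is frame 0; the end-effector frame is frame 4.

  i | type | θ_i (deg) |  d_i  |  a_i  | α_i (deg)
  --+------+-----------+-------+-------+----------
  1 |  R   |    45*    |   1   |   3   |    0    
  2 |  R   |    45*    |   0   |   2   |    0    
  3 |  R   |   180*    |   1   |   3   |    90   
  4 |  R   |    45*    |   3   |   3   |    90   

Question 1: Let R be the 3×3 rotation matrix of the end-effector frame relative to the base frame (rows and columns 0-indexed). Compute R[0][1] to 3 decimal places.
End-effector y-axis (col 1 of R) = (-1.0000,0.0000,0.0000)
R[0][1] = -1.0000

-1.000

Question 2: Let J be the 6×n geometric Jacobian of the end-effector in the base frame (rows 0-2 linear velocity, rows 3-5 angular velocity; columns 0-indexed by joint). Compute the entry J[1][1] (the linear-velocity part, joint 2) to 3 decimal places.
axis z_1 = (0.0000,0.0000,1.0000); lever o_n−o_1 = (-3.0000,-3.1213,3.1213)
cross product → J_v[:, 1] = (3.1213,-3.0000,0.0000)
J_ω[:, 1] = z_1
entry J[1][1] = -3.0000

-3.000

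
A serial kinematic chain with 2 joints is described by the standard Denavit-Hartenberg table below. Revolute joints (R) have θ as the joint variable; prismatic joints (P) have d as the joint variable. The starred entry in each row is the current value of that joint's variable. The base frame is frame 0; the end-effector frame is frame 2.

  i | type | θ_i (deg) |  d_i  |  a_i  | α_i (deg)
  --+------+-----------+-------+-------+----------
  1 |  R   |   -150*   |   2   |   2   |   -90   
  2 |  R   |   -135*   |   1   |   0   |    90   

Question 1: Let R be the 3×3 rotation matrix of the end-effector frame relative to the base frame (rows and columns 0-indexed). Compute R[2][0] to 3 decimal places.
End-effector x-axis (col 0 of R) = (0.6124,0.3536,0.7071)
R[2][0] = 0.7071

0.707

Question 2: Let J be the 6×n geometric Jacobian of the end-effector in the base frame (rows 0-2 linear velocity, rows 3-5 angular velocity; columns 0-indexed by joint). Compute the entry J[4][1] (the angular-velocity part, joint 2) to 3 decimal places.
-0.866

axis z_1 = (0.5000,-0.8660,0.0000); lever o_n−o_1 = (0.5000,-0.8660,0.0000)
cross product → J_v[:, 1] = (0.0000,0.0000,0.0000)
J_ω[:, 1] = z_1
entry J[4][1] = -0.8660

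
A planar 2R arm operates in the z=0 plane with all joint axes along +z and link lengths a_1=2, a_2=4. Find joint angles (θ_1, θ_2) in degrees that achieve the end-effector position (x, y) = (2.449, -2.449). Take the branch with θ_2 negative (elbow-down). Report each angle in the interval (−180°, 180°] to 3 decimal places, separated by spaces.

45.020 -120.020

cos θ_2 = (11.9952−2²−4²)/(2·2·4) = -0.5003; θ_2 = -120.0198° (elbow-down)
β = atan2(-2.4490,2.4490) = -45.0000°; ψ = atan2(-3.4634,-0.0012) = -90.0198°
θ_1 = β − ψ = 45.0198°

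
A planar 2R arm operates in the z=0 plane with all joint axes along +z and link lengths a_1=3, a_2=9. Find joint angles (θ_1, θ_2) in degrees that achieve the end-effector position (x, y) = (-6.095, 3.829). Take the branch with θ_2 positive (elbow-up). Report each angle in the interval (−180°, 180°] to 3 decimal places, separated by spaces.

29.991 135.009

cos θ_2 = (51.8103−3²−9²)/(2·3·9) = -0.7072; θ_2 = 135.0090° (elbow-up)
β = atan2(3.8290,-6.0950) = 147.8621°; ψ = atan2(6.3630,-3.3650) = 117.8714°
θ_1 = β − ψ = 29.9907°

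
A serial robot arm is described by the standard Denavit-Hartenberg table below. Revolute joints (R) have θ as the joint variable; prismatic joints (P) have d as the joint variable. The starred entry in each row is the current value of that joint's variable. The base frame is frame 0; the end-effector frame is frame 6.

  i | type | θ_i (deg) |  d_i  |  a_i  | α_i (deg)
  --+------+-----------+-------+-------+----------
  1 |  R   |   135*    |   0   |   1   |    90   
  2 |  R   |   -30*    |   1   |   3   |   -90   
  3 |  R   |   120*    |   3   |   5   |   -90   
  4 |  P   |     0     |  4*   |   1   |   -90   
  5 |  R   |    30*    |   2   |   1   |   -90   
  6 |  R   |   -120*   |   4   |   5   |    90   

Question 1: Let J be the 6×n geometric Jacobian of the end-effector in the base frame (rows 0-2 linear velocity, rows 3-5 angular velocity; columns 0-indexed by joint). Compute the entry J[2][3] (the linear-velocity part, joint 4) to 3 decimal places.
prismatic axis z_3 = (0.8839,-0.1768,0.4330)
J_v[:, 3] = z_3; J_ω[:, 3] = (0,0,0)
entry J[2][3] = 0.4330

0.433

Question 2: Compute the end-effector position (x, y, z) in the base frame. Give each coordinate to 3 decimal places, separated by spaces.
after link 1: o_1 = (-0.7071, 0.7071, 0.0000)
after link 2: o_2 = (-1.8371, 3.2513, -1.5000)
after link 3: o_3 = (-4.4287, -0.2808, 2.3481)
after link 4: o_4 = (-1.1994, -1.9065, 4.3301)
after link 5: o_5 = (-1.1994, -3.3207, 2.5981)
after link 6: o_6 = (-0.3502, -0.6344, -3.1519)

-0.350 -0.634 -3.152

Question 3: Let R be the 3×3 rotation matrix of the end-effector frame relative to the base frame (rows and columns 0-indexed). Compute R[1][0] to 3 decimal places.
0.047

End-effector x-axis (col 0 of R) = (0.6597,0.0474,-0.7500)
R[1][0] = 0.0474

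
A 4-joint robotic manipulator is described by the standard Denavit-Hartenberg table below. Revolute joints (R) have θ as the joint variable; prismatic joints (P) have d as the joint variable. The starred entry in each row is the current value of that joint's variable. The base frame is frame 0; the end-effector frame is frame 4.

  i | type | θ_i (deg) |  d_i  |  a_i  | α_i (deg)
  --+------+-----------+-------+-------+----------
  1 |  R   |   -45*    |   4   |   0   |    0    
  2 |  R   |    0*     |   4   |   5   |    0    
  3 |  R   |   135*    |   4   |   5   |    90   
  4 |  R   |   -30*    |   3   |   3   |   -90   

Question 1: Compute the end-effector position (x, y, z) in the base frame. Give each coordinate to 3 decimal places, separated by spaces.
6.536 4.063 10.500

after link 1: o_1 = (0.0000, 0.0000, 4.0000)
after link 2: o_2 = (3.5355, -3.5355, 8.0000)
after link 3: o_3 = (3.5355, 1.4645, 12.0000)
after link 4: o_4 = (6.5355, 4.0625, 10.5000)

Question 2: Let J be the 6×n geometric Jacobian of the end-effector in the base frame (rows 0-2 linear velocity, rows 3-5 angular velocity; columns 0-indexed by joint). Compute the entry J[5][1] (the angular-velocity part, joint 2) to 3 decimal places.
axis z_1 = (0.0000,0.0000,1.0000); lever o_n−o_1 = (6.5355,4.0625,6.5000)
cross product → J_v[:, 1] = (-4.0625,6.5355,0.0000)
J_ω[:, 1] = z_1
entry J[5][1] = 1.0000

1.000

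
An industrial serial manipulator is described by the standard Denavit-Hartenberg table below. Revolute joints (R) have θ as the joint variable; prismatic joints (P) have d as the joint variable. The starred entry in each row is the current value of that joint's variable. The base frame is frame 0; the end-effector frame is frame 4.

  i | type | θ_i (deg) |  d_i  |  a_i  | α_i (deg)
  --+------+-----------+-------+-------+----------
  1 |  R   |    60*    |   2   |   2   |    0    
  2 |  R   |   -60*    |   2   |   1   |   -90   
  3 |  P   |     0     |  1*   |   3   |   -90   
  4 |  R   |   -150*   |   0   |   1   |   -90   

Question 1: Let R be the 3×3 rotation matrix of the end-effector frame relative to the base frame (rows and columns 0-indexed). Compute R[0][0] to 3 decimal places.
-0.866

End-effector x-axis (col 0 of R) = (-0.8660,0.5000,0.0000)
R[0][0] = -0.8660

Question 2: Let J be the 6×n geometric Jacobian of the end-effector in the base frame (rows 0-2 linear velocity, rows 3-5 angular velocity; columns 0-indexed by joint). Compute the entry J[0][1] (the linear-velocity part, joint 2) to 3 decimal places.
axis z_1 = (0.0000,0.0000,1.0000); lever o_n−o_1 = (3.1340,1.5000,2.0000)
cross product → J_v[:, 1] = (-1.5000,3.1340,0.0000)
J_ω[:, 1] = z_1
entry J[0][1] = -1.5000

-1.500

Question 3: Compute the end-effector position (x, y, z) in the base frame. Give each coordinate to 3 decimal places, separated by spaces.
after link 1: o_1 = (1.0000, 1.7321, 2.0000)
after link 2: o_2 = (2.0000, 1.7321, 4.0000)
after link 3: o_3 = (5.0000, 2.7321, 4.0000)
after link 4: o_4 = (4.1340, 3.2321, 4.0000)

4.134 3.232 4.000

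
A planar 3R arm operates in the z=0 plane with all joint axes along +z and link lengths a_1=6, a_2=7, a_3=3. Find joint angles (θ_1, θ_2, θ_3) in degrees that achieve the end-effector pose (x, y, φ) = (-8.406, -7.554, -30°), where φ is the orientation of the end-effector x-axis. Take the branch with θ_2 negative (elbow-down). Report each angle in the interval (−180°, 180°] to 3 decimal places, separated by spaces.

wrist centre = target − a_3·(cos φ, sin φ) = (-11.0041, -6.0540)
cos θ_2 = (157.7406−6²−7²)/(2·6·7) = 0.8660; θ_2 = -30.0075° (elbow-down)
β = atan2(-6.0540,-11.0041) = -151.1822°; ψ = atan2(-3.5008,12.0617) = -16.1849°
θ_1 = β − ψ = -134.9973°
θ_3 = φ − θ_1 − θ_2 = 135.0049° (wrapped to (-180°,180°])

-134.997 -30.008 135.005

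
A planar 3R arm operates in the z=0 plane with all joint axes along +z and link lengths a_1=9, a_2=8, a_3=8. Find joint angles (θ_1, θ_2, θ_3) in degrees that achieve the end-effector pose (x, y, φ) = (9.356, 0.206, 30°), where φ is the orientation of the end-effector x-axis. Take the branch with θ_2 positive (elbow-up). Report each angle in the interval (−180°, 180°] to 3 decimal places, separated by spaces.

wrist centre = target − a_3·(cos φ, sin φ) = (2.4278, -3.7940)
cos θ_2 = (20.2886−9²−8²)/(2·9·8) = -0.8661; θ_2 = 150.0030° (elbow-up)
β = atan2(-3.7940,2.4278) = -57.3846°; ψ = atan2(3.9996,2.0716) = 62.6184°
θ_1 = β − ψ = -120.0030°
θ_3 = φ − θ_1 − θ_2 = 0.0001° (wrapped to (-180°,180°])

-120.003 150.003 0.000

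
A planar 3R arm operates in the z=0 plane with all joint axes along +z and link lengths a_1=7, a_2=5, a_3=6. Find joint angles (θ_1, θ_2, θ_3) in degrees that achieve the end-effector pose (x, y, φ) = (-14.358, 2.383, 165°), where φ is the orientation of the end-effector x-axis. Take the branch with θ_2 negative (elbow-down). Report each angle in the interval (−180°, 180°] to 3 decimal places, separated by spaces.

wrist centre = target − a_3·(cos φ, sin φ) = (-8.5624, 0.8301)
cos θ_2 = (74.0045−7²−5²)/(2·7·5) = 0.0001; θ_2 = -89.9963° (elbow-down)
β = atan2(0.8301,-8.5624) = 174.4628°; ψ = atan2(-5.0000,7.0003) = -35.5364°
θ_1 = β − ψ = 209.9992°
θ_3 = φ − θ_1 − θ_2 = 44.9971° (wrapped to (-180°,180°])

-150.001 -89.996 44.997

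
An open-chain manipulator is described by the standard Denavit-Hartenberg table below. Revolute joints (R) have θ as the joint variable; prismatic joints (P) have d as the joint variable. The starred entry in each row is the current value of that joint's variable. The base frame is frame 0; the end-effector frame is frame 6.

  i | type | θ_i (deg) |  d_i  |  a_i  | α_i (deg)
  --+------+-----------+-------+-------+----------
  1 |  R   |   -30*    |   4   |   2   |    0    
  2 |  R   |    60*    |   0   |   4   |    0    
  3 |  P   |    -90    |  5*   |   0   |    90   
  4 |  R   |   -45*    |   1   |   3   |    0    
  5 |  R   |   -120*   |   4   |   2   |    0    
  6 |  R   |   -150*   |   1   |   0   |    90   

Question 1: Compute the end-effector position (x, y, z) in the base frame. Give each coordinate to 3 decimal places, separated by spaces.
0.095 -2.164 6.361

after link 1: o_1 = (1.7321, -1.0000, 4.0000)
after link 2: o_2 = (5.1962, 1.0000, 4.0000)
after link 3: o_3 = (5.1962, 1.0000, 9.0000)
after link 4: o_4 = (5.3908, -1.3371, 6.8787)
after link 5: o_5 = (0.9608, -1.6641, 6.3610)
after link 6: o_6 = (0.0947, -2.1641, 6.3610)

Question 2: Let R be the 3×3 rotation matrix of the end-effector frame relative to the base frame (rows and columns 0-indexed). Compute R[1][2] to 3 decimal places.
End-effector z-axis (col 2 of R) = (0.3536,-0.6124,-0.7071)
R[1][2] = -0.6124

-0.612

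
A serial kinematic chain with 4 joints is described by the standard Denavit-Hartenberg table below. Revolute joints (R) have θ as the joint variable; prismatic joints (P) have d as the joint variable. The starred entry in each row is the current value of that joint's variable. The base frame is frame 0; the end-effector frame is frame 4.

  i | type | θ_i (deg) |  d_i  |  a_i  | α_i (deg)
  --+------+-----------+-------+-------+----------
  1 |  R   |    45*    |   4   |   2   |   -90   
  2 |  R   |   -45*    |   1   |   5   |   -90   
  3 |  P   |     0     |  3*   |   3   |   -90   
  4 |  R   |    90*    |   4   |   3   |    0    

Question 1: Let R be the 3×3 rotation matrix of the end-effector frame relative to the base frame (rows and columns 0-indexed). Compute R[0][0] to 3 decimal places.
-0.500

End-effector x-axis (col 0 of R) = (-0.5000,-0.5000,0.7071)
R[0][0] = -0.5000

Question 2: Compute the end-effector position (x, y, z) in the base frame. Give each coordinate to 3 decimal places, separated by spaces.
7.536 3.293 9.657

after link 1: o_1 = (1.4142, 1.4142, 4.0000)
after link 2: o_2 = (3.2071, 4.6213, 7.5355)
after link 3: o_3 = (6.2071, 7.6213, 7.5355)
after link 4: o_4 = (7.5355, 3.2929, 9.6569)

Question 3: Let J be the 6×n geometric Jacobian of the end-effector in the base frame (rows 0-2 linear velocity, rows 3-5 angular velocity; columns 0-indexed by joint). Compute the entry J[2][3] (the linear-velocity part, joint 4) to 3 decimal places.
-2.121

axis z_3 = (0.7071,-0.7071,-0.0000); lever o_n−o_3 = (1.3284,-4.3284,2.1213)
cross product → J_v[:, 3] = (-1.5000,-1.5000,-2.1213)
J_ω[:, 3] = z_3
entry J[2][3] = -2.1213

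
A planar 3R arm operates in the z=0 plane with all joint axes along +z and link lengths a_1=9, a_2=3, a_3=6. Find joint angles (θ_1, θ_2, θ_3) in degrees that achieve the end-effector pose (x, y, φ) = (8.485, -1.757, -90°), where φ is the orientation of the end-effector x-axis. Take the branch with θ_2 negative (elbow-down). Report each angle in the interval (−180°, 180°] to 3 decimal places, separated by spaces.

45.003 -90.002 -45.001

wrist centre = target − a_3·(cos φ, sin φ) = (8.4850, 4.2430)
cos θ_2 = (89.9983−9²−3²)/(2·9·3) = -0.0000; θ_2 = -90.0018° (elbow-down)
β = atan2(4.2430,8.4850) = 26.5678°; ψ = atan2(-3.0000,8.9999) = -18.4351°
θ_1 = β − ψ = 45.0029°
θ_3 = φ − θ_1 − θ_2 = -45.0011° (wrapped to (-180°,180°])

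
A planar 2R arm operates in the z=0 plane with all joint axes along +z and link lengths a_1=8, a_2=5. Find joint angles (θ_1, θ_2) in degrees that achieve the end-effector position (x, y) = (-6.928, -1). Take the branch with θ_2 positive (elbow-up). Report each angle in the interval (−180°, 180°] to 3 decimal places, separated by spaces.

cos θ_2 = (48.9972−8²−5²)/(2·8·5) = -0.5000; θ_2 = 120.0023° (elbow-up)
β = atan2(-1.0000,-6.9280) = -171.7866°; ψ = atan2(4.3300,5.4998) = 38.2134°
θ_1 = β − ψ = -210.0000°

150.000 120.002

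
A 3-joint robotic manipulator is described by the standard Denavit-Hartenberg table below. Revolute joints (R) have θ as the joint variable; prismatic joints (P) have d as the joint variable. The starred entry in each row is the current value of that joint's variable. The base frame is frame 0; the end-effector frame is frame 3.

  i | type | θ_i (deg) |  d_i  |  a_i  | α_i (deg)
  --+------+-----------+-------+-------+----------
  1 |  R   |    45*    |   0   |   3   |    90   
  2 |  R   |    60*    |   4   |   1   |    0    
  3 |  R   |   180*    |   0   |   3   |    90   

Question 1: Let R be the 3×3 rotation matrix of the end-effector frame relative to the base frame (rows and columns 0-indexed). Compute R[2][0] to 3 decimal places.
-0.866

End-effector x-axis (col 0 of R) = (-0.3536,-0.3536,-0.8660)
R[2][0] = -0.8660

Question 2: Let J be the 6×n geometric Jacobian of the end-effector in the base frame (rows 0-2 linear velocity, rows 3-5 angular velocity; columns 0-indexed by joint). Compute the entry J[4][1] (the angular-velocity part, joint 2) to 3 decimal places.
-0.707

axis z_1 = (0.7071,-0.7071,0.0000); lever o_n−o_1 = (2.1213,-3.5355,-1.7321)
cross product → J_v[:, 1] = (1.2247,1.2247,-1.0000)
J_ω[:, 1] = z_1
entry J[4][1] = -0.7071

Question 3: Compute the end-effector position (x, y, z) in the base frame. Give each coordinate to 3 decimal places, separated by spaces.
4.243 -1.414 -1.732

after link 1: o_1 = (2.1213, 2.1213, 0.0000)
after link 2: o_2 = (5.3033, -0.3536, 0.8660)
after link 3: o_3 = (4.2426, -1.4142, -1.7321)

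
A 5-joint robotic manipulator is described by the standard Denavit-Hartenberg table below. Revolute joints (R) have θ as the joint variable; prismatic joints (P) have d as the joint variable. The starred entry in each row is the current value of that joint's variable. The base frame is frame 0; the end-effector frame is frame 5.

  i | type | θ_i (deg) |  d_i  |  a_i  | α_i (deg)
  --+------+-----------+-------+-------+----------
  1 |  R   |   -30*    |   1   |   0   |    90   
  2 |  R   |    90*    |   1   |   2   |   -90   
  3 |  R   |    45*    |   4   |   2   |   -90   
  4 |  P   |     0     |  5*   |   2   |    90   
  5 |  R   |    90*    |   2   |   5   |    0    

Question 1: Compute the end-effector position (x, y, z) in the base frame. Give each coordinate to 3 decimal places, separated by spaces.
-0.746 10.707 -1.243

after link 1: o_1 = (0.0000, 0.0000, 1.0000)
after link 2: o_2 = (-0.5000, -0.8660, 3.0000)
after link 3: o_3 = (-3.2570, 2.3587, 4.4142)
after link 4: o_4 = (-0.7821, 6.6453, 2.2929)
after link 5: o_5 = (-0.7464, 10.7072, -1.2426)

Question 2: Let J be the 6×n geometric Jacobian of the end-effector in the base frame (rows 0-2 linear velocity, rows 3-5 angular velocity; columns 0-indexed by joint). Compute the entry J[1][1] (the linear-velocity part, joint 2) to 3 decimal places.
-1.121

axis z_1 = (-0.5000,-0.8660,0.0000); lever o_n−o_1 = (-0.7464,10.7072,-2.2426)
cross product → J_v[:, 1] = (1.9422,-1.1213,-6.0000)
J_ω[:, 1] = z_1
entry J[1][1] = -1.1213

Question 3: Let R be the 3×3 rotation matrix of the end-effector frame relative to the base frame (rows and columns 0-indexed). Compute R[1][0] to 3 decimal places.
End-effector x-axis (col 0 of R) = (0.3536,0.6124,-0.7071)
R[1][0] = 0.6124

0.612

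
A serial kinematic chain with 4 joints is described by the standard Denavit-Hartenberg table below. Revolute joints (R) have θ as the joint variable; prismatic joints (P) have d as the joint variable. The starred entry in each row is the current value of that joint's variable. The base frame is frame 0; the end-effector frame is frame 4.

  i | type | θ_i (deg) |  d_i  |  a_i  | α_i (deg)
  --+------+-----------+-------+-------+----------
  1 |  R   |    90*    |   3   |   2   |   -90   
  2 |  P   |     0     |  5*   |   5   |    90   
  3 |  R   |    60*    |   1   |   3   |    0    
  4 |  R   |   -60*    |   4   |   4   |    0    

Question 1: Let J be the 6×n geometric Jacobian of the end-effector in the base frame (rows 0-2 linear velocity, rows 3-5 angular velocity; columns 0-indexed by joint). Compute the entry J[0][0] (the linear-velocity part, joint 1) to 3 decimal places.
axis z_0 = ẑ; lever o_n−o_0 = (-7.5981,12.5000,8.0000)
cross product → J_v[:, 0] = (-12.5000,-7.5981,0.0000)
J_ω[:, 0] = z_0
entry J[0][0] = -12.5000

-12.500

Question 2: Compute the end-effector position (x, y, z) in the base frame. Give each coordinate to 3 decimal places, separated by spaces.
after link 1: o_1 = (0.0000, 2.0000, 3.0000)
after link 2: o_2 = (-5.0000, 7.0000, 3.0000)
after link 3: o_3 = (-7.5981, 8.5000, 4.0000)
after link 4: o_4 = (-7.5981, 12.5000, 8.0000)

-7.598 12.500 8.000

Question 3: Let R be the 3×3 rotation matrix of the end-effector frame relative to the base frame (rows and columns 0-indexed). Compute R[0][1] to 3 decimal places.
-1.000

End-effector y-axis (col 1 of R) = (-1.0000,0.0000,0.0000)
R[0][1] = -1.0000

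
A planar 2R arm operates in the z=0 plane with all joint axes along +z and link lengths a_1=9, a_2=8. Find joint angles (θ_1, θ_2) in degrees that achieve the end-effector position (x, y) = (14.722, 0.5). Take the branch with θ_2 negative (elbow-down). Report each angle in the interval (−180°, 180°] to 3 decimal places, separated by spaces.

cos θ_2 = (216.9873−9²−8²)/(2·9·8) = 0.4999; θ_2 = -60.0058° (elbow-down)
β = atan2(0.5000,14.7220) = 1.9452°; ψ = atan2(-6.9286,12.9993) = -28.0576°
θ_1 = β − ψ = 30.0027°

30.003 -60.006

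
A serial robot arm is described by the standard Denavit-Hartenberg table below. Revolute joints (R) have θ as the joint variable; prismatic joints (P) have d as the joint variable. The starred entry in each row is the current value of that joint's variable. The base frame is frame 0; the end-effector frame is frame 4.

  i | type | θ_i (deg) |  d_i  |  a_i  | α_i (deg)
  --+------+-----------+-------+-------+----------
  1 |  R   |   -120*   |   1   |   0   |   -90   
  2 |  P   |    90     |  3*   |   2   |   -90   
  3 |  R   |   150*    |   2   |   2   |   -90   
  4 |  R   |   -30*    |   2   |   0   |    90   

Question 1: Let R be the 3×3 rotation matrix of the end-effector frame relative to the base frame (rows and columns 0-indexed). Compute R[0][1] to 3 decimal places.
End-effector y-axis (col 1 of R) = (0.7500,-0.4330,0.5000)
R[0][1] = 0.7500

0.750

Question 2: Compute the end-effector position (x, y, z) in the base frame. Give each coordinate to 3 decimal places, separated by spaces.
after link 1: o_1 = (0.0000, 0.0000, 1.0000)
after link 2: o_2 = (2.5981, -1.5000, -1.0000)
after link 3: o_3 = (2.7321, 0.7321, 0.7321)
after link 4: o_4 = (4.2321, -0.1340, 1.7321)

4.232 -0.134 1.732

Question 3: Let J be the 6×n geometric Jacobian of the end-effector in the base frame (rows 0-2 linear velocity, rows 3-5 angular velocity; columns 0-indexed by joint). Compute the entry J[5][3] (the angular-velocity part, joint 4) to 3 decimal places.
0.500

axis z_3 = (0.7500,-0.4330,0.5000); lever o_n−o_3 = (1.5000,-0.8660,1.0000)
cross product → J_v[:, 3] = (0.0000,0.0000,0.0000)
J_ω[:, 3] = z_3
entry J[5][3] = 0.5000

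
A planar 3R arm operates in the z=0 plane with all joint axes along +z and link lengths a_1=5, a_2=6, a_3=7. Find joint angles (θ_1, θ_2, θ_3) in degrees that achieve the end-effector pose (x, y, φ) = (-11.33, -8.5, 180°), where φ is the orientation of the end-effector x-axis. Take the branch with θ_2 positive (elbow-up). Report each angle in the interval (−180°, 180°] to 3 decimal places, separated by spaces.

wrist centre = target − a_3·(cos φ, sin φ) = (-4.3300, -8.5000)
cos θ_2 = (90.9989−5²−6²)/(2·5·6) = 0.5000; θ_2 = 60.0012° (elbow-up)
β = atan2(-8.5000,-4.3300) = -116.9948°; ψ = atan2(5.1962,7.9999) = 33.0052°
θ_1 = β − ψ = -150.0000°
θ_3 = φ − θ_1 − θ_2 = -90.0012° (wrapped to (-180°,180°])

-150.000 60.001 -90.001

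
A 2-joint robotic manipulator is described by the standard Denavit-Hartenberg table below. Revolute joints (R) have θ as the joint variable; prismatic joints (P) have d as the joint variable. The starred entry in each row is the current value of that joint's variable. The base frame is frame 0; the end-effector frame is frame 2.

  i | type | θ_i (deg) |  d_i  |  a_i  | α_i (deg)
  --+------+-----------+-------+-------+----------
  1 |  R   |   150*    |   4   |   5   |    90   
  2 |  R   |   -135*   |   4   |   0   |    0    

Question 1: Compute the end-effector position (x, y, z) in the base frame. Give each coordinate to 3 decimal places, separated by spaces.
after link 1: o_1 = (-4.3301, 2.5000, 4.0000)
after link 2: o_2 = (-2.3301, 5.9641, 4.0000)

-2.330 5.964 4.000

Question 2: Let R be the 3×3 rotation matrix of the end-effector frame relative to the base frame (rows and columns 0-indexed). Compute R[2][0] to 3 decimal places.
End-effector x-axis (col 0 of R) = (0.6124,-0.3536,-0.7071)
R[2][0] = -0.7071

-0.707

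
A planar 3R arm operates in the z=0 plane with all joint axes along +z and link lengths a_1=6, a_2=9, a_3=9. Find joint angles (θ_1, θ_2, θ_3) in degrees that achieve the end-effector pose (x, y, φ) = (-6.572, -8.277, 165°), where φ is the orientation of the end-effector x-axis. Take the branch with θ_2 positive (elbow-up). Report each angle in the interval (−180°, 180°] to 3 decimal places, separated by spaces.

-135.001 90.003 -150.001

wrist centre = target − a_3·(cos φ, sin φ) = (2.1213, -10.6064)
cos θ_2 = (116.9952−6²−9²)/(2·6·9) = -0.0000; θ_2 = 90.0026° (elbow-up)
β = atan2(-10.6064,2.1213) = -78.6898°; ψ = atan2(9.0000,5.9996) = 56.3117°
θ_1 = β − ψ = -135.0015°
θ_3 = φ − θ_1 − θ_2 = -150.0011° (wrapped to (-180°,180°])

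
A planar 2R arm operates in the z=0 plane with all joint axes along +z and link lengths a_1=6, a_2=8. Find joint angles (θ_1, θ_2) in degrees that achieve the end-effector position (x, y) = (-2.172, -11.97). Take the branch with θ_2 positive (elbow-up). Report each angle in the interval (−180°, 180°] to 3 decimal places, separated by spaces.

cos θ_2 = (147.9985−6²−8²)/(2·6·8) = 0.5000; θ_2 = 60.0010° (elbow-up)
β = atan2(-11.9700,-2.1720) = -100.2846°; ψ = atan2(6.9283,9.9999) = 34.7156°
θ_1 = β − ψ = -135.0003°

-135.000 60.001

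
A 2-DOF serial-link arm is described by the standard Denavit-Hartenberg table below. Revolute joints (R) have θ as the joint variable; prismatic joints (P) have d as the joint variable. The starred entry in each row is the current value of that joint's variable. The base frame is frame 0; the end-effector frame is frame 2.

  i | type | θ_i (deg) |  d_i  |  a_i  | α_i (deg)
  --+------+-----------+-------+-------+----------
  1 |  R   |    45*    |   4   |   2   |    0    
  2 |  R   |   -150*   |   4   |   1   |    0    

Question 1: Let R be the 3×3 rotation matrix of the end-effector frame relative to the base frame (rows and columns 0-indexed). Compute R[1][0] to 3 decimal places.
-0.966

End-effector x-axis (col 0 of R) = (-0.2588,-0.9659,0.0000)
R[1][0] = -0.9659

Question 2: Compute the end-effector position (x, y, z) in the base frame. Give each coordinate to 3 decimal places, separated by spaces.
1.155 0.448 8.000

after link 1: o_1 = (1.4142, 1.4142, 4.0000)
after link 2: o_2 = (1.1554, 0.4483, 8.0000)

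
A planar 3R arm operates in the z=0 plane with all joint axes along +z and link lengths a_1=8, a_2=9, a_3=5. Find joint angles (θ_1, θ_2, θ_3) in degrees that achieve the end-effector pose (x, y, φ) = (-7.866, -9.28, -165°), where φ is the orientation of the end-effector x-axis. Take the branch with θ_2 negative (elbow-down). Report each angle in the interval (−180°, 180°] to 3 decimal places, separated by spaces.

-44.998 -120.003 0.001

wrist centre = target − a_3·(cos φ, sin φ) = (-3.0364, -7.9859)
cos θ_2 = (72.9942−8²−9²)/(2·8·9) = -0.5000; θ_2 = -120.0027° (elbow-down)
β = atan2(-7.9859,-3.0364) = -110.8176°; ψ = atan2(-7.7940,3.4996) = -65.8192°
θ_1 = β − ψ = -44.9985°
θ_3 = φ − θ_1 − θ_2 = 0.0011° (wrapped to (-180°,180°])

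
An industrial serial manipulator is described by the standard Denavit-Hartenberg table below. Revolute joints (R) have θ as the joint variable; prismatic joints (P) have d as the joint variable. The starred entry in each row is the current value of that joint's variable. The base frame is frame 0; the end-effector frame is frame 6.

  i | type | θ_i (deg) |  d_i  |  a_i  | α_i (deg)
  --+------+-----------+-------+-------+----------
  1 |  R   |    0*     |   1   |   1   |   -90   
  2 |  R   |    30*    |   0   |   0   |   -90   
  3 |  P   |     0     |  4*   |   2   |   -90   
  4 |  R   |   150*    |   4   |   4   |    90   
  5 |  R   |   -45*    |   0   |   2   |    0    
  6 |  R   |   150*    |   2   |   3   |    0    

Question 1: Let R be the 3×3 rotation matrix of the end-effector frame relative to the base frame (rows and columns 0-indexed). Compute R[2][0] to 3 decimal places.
End-effector x-axis (col 0 of R) = (0.1294,-0.9659,-0.2241)
R[2][0] = -0.2241

-0.224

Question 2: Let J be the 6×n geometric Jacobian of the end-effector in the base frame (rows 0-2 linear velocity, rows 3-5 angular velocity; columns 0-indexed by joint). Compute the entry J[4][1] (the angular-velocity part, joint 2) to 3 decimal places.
1.000

axis z_1 = (0.0000,1.0000,0.0000); lever o_n−o_1 = (-0.8548,-5.4836,0.5523)
cross product → J_v[:, 1] = (0.5523,-0.0000,0.8548)
J_ω[:, 1] = z_1
entry J[4][1] = 1.0000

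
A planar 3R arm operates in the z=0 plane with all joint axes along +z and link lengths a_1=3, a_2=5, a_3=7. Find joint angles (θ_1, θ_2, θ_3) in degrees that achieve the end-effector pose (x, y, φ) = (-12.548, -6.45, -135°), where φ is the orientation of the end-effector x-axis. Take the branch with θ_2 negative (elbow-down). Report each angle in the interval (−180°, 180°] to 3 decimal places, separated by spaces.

wrist centre = target − a_3·(cos φ, sin φ) = (-7.5983, -1.5003)
cos θ_2 = (59.9842−3²−5²)/(2·3·5) = 0.8661; θ_2 = -29.9869° (elbow-down)
β = atan2(-1.5003,-7.5983) = -168.8308°; ψ = atan2(-2.4990,7.3307) = -18.8240°
θ_1 = β − ψ = -150.0067°
θ_3 = φ − θ_1 − θ_2 = 44.9936° (wrapped to (-180°,180°])

-150.007 -29.987 44.994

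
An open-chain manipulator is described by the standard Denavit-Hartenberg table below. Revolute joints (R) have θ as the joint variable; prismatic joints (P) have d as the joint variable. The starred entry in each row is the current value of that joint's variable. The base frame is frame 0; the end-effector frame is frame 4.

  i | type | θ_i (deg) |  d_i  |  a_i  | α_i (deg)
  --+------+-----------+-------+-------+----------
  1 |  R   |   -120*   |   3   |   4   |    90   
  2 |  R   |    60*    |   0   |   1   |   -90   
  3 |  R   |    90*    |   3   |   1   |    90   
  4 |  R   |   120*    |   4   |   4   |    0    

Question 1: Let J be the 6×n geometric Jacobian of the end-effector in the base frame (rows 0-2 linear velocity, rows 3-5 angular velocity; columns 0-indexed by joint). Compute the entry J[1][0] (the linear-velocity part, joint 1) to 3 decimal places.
-1.317

axis z_0 = ẑ; lever o_n−o_0 = (-1.3170,-0.2811,10.5622)
cross product → J_v[:, 0] = (0.2811,-1.3170,0.0000)
J_ω[:, 0] = z_0
entry J[1][0] = -1.3170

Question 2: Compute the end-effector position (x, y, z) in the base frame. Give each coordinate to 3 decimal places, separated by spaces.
after link 1: o_1 = (-2.0000, -3.4641, 3.0000)
after link 2: o_2 = (-2.2500, -3.8971, 3.8660)
after link 3: o_3 = (-0.0849, -2.1471, 5.3660)
after link 4: o_4 = (-1.3170, -0.2811, 10.5622)

-1.317 -0.281 10.562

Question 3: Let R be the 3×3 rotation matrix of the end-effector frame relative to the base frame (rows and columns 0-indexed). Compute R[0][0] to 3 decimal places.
End-effector x-axis (col 0 of R) = (-0.0580,0.8995,0.4330)
R[0][0] = -0.0580

-0.058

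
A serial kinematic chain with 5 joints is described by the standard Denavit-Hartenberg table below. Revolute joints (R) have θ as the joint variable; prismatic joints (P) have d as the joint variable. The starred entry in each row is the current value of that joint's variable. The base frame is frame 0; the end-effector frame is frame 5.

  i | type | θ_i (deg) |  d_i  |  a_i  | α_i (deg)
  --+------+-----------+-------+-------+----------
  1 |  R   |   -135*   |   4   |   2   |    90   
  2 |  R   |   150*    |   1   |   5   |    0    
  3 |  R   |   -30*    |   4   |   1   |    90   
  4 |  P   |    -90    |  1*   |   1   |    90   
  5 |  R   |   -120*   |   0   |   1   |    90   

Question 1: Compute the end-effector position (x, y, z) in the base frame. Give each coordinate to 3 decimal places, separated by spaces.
-1.263 5.101 7.433

after link 1: o_1 = (-1.4142, -1.4142, 4.0000)
after link 2: o_2 = (0.9405, 2.3548, 6.5000)
after link 3: o_3 = (-1.5343, 5.5367, 7.3660)
after link 4: o_4 = (-1.4396, 4.2173, 7.8660)
after link 5: o_5 = (-1.2628, 5.1011, 7.4330)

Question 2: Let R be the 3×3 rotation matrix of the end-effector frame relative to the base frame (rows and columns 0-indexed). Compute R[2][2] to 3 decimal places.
0.250

End-effector z-axis (col 2 of R) = (-0.9186,0.3062,0.2500)
R[2][2] = 0.2500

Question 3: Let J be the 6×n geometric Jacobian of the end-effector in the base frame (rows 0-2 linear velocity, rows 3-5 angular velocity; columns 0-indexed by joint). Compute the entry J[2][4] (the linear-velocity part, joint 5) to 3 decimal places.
-0.250

axis z_4 = (-0.3536,-0.3536,-0.8660); lever o_n−o_4 = (0.1768,0.8839,-0.4330)
cross product → J_v[:, 4] = (0.9186,-0.3062,-0.2500)
J_ω[:, 4] = z_4
entry J[2][4] = -0.2500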